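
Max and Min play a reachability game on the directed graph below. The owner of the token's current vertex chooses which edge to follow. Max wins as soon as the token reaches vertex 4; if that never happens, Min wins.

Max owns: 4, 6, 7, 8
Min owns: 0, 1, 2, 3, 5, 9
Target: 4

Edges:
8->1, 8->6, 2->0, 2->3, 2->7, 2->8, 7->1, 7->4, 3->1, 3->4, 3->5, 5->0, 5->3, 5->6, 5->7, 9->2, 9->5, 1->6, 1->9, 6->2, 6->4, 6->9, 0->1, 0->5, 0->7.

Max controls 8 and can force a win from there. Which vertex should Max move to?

6

A0 = {4}
A1: add {6, 7} — 6 (Max) has 6→4; 7 (Max) has 7→4.
A2: add {8} — 8 (Max) has 8→6.
A3 = A2; e.g. 0 (Min) can still go to 1. Fixed point.
From 8, successor 6 is in the attractor (rank 1); the other successor 1 is not.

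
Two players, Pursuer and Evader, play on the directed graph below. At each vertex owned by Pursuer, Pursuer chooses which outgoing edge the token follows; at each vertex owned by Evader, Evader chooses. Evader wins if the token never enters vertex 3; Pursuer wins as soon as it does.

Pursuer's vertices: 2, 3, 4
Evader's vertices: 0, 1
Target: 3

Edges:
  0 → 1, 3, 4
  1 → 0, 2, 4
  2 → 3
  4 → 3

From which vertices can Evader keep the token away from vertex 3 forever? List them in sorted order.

A0 = {3}
A1: add {2, 4} — 2 (Pursuer) has 2→3; 4 (Pursuer) has 4→3.
A2 = A1; e.g. 0 (Evader) can still go to 1. Fixed point.
Pursuer's attractor = {2, 3, 4}; Evader avoids the target exactly from the complement.

0, 1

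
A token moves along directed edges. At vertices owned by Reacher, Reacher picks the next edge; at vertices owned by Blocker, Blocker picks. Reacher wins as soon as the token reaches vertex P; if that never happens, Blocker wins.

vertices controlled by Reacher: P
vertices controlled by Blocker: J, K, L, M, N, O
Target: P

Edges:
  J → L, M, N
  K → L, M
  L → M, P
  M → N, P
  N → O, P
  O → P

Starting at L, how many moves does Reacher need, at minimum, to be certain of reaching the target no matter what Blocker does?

A0 = {P}
A1: add {O} — O (Blocker): all of {P} already in.
A2: add {N} — N (Blocker): all of {O, P} already in.
A3: add {M} — M (Blocker): all of {N, P} already in.
A4: add {L} — L (Blocker): all of {M, P} already in.
L enters the attractor at level 4, so Reacher can force the target in 4 moves from there.

4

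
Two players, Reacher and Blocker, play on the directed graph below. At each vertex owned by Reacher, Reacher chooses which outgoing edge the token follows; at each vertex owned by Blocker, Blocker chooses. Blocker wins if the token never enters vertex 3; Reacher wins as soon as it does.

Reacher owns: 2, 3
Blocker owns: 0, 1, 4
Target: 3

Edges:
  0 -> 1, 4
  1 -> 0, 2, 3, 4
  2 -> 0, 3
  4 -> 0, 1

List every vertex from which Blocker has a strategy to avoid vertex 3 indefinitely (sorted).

A0 = {3}
A1: add {2} — 2 (Reacher) has 2→3.
A2 = A1; e.g. 0 (Blocker) can still go to 1. Fixed point.
Reacher's attractor = {2, 3}; Blocker avoids the target exactly from the complement.

0, 1, 4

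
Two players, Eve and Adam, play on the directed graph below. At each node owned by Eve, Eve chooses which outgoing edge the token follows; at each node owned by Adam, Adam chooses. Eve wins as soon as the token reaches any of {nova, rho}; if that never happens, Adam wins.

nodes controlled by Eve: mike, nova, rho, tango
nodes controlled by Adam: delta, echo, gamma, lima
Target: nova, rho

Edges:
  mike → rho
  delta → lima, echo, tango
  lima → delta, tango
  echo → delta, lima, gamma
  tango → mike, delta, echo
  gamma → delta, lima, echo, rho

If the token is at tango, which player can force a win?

A0 = {nova, rho}
A1: add {mike} — mike (Eve) has mike→rho.
A2: add {tango} — tango (Eve) has tango→mike.
A3 = A2; e.g. delta (Adam) can still go to lima. Fixed point.
tango ∈ A2, so Eve can force the target.

Eve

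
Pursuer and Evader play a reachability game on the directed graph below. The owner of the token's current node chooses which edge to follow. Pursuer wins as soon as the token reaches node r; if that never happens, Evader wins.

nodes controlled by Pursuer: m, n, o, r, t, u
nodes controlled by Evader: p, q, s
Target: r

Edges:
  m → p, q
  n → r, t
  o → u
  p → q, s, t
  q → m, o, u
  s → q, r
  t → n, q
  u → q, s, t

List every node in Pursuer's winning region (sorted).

A0 = {r}
A1: add {n} — n (Pursuer) has n→r.
A2: add {t} — t (Pursuer) has t→n.
A3: add {u} — u (Pursuer) has u→t.
A4: add {o} — o (Pursuer) has o→u.
A5 = A4; e.g. m (Pursuer) has no edge into A4. Fixed point.
Pursuer's winning region = {n, o, r, t, u}.

n, o, r, t, u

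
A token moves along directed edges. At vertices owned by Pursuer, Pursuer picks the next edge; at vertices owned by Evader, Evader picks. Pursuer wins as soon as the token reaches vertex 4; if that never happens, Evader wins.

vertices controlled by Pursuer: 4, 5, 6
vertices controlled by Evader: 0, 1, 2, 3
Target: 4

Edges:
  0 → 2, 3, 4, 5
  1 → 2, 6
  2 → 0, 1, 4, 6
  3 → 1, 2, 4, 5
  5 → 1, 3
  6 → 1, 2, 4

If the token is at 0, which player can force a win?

Evader

A0 = {4}
A1: add {6} — 6 (Pursuer) has 6→4.
A2 = A1; e.g. 0 (Evader) can still go to 2. Fixed point.
0 never enters the attractor, so Evader can avoid the target forever.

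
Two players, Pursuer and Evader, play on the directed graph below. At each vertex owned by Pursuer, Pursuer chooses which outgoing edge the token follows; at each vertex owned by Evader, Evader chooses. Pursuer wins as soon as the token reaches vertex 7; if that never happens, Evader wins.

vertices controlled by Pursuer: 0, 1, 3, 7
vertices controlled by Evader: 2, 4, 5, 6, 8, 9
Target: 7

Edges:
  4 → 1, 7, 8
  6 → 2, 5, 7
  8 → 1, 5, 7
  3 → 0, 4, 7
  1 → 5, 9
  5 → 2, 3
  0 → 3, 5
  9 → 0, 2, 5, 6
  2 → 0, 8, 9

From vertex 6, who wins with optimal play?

A0 = {7}
A1: add {3} — 3 (Pursuer) has 3→7.
A2: add {0} — 0 (Pursuer) has 0→3.
A3 = A2; e.g. 1 (Pursuer) has no edge into A2. Fixed point.
6 never enters the attractor, so Evader can avoid the target forever.

Evader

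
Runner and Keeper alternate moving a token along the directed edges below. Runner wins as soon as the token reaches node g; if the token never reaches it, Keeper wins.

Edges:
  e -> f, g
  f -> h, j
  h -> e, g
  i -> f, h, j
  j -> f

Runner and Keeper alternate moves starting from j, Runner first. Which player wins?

Keeper

Track states (vertex, player-to-move).
A0 = {(g,Runner), (g,Keeper)}
A1: add {(e,Runner), (h,Runner)}.
A2: add {(h,Keeper)}.
A3: add {(f,Runner), (i,Runner)}.
A4: add {(e,Keeper), (j,Keeper)}.
A5 = A4; e.g. (f,Keeper) stays out. (j,Runner) never enters ⇒ Keeper avoids the target.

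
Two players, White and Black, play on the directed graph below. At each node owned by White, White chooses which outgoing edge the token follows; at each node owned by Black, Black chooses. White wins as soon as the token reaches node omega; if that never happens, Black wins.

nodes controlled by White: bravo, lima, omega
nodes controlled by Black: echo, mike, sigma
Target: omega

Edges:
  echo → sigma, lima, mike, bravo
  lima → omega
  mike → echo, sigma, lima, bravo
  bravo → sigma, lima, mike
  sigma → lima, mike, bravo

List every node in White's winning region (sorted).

A0 = {omega}
A1: add {lima} — lima (White) has lima→omega.
A2: add {bravo} — bravo (White) has bravo→lima.
A3 = A2; e.g. echo (Black) can still go to sigma. Fixed point.
White's winning region = {bravo, lima, omega}.

bravo, lima, omega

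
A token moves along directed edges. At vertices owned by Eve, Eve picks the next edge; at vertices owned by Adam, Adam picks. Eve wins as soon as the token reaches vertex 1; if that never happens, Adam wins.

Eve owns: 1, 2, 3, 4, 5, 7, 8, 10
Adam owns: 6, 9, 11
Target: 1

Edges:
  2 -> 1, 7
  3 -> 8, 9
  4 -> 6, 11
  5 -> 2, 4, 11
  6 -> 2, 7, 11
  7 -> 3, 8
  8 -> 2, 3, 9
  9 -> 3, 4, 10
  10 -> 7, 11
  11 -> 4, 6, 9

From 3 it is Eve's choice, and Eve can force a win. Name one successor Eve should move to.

A0 = {1}
A1: add {2} — 2 (Eve) has 2→1.
A2: add {5, 8} — 5 (Eve) has 5→2; 8 (Eve) has 8→2.
A3: add {3, 7} — 3 (Eve) has 3→8; 7 (Eve) has 7→8.
A4: add {10} — 10 (Eve) has 10→7.
A5 = A4; e.g. 4 (Eve) has no edge into A4. Fixed point.
From 3, successor 8 is in the attractor (rank 2); the other successor 9 is not.

8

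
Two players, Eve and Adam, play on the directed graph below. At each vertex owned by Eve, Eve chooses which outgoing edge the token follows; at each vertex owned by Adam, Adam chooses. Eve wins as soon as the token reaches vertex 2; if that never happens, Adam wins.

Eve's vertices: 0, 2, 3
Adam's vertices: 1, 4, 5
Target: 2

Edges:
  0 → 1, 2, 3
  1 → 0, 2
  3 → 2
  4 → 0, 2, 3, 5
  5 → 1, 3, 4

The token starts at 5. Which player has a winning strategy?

A0 = {2}
A1: add {0, 3} — 0 (Eve) has 0→2; 3 (Eve) has 3→2.
A2: add {1} — 1 (Adam): all of {0, 2} already in.
A3 = A2; e.g. 4 (Adam) can still go to 5. Fixed point.
5 never enters the attractor, so Adam can avoid the target forever.

Adam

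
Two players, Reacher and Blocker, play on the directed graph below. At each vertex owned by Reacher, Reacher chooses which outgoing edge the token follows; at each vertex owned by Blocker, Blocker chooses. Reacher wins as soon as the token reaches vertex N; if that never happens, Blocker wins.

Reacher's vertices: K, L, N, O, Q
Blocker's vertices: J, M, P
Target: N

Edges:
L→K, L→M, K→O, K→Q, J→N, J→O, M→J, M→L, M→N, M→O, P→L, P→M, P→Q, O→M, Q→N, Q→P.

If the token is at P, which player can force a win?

A0 = {N}
A1: add {Q} — Q (Reacher) has Q→N.
A2: add {K} — K (Reacher) has K→Q.
A3: add {L} — L (Reacher) has L→K.
A4 = A3; e.g. J (Blocker) can still go to O. Fixed point.
P never enters the attractor, so Blocker can avoid the target forever.

Blocker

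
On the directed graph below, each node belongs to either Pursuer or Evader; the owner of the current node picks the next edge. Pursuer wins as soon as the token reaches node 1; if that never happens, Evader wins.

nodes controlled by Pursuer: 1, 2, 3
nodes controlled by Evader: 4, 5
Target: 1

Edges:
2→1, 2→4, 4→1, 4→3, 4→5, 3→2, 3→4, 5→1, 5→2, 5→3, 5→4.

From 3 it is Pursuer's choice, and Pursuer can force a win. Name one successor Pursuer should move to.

2

A0 = {1}
A1: add {2} — 2 (Pursuer) has 2→1.
A2: add {3} — 3 (Pursuer) has 3→2.
A3 = A2; e.g. 4 (Evader) can still go to 5. Fixed point.
From 3, successor 2 is in the attractor (rank 1); the other successor 4 is not.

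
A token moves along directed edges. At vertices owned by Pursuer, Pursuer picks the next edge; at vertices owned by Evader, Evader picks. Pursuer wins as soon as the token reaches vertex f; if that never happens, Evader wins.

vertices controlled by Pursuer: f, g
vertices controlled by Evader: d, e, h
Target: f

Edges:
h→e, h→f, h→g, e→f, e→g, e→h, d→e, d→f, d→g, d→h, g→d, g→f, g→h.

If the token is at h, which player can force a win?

Evader

A0 = {f}
A1: add {g} — g (Pursuer) has g→f.
A2 = A1; e.g. d (Evader) can still go to e. Fixed point.
h never enters the attractor, so Evader can avoid the target forever.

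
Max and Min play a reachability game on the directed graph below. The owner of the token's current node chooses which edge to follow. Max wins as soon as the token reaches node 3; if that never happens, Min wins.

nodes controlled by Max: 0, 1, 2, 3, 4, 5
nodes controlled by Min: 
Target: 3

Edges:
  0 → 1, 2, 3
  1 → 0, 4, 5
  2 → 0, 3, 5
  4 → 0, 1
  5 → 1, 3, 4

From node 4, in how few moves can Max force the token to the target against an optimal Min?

A0 = {3}
A1: add {0, 2, 5} — 0 (Max) has 0→3; 2 (Max) has 2→3; 5 (Max) has 5→3.
A2: add {1, 4} — 1 (Max) has 1→0; 4 (Max) has 4→0.
A2 = all vertices. Fixed point.
4 enters the attractor at level 2, so Max can force the target in 2 moves from there.

2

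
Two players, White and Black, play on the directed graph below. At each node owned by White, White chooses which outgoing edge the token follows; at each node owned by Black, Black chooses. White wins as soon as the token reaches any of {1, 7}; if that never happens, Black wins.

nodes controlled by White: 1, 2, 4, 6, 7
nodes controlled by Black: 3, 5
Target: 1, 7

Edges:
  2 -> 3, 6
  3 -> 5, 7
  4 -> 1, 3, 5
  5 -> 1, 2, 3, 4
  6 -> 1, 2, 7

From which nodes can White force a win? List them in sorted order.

1, 2, 4, 6, 7

A0 = {1, 7}
A1: add {4, 6} — 4 (White) has 4→1; 6 (White) has 6→1.
A2: add {2} — 2 (White) has 2→6.
A3 = A2; e.g. 3 (Black) can still go to 5. Fixed point.
White's winning region = {1, 2, 4, 6, 7}.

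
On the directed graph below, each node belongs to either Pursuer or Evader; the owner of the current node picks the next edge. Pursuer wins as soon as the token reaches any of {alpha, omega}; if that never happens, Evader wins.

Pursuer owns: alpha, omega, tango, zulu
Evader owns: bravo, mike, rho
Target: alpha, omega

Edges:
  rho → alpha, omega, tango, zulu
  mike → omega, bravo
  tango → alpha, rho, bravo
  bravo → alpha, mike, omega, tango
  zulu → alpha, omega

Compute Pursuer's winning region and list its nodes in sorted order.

A0 = {alpha, omega}
A1: add {tango, zulu} — tango (Pursuer) has tango→alpha; zulu (Pursuer) has zulu→alpha.
A2: add {rho} — rho (Evader): all of {alpha, omega, tango, zulu} already in.
A3 = A2; e.g. mike (Evader) can still go to bravo. Fixed point.
Pursuer's winning region = {alpha, omega, rho, tango, zulu}.

alpha, omega, rho, tango, zulu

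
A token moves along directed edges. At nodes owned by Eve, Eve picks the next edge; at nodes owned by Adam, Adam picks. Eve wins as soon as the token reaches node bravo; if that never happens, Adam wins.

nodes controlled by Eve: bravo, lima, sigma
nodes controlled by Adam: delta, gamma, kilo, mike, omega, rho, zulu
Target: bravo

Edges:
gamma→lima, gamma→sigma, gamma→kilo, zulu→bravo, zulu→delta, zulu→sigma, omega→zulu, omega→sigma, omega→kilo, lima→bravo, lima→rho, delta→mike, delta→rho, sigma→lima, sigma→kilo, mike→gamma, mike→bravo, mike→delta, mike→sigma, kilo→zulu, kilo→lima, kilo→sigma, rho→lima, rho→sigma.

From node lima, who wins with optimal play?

Eve

A0 = {bravo}
A1: add {lima} — lima (Eve) has lima→bravo.
lima ∈ A1, so Eve can force the target.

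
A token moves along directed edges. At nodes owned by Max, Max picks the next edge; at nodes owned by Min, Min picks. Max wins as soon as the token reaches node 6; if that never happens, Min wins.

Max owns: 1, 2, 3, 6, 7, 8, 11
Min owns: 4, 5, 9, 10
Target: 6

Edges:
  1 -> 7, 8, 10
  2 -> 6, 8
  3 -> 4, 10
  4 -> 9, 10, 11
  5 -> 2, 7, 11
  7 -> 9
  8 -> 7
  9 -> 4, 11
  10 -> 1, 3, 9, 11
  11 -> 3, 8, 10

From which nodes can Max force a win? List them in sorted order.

A0 = {6}
A1: add {2} — 2 (Max) has 2→6.
A2 = A1; e.g. 1 (Max) has no edge into A1. Fixed point.
Max's winning region = {2, 6}.

2, 6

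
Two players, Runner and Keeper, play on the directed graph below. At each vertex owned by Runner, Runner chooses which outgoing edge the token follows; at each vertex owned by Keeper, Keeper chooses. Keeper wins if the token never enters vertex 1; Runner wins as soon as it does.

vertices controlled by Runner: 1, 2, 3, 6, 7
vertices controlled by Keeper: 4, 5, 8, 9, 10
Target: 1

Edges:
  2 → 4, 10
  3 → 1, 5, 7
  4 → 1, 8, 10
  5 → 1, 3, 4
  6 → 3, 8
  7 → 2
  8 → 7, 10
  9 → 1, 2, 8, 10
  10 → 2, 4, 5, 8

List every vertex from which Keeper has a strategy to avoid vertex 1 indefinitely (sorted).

2, 4, 5, 7, 8, 9, 10

A0 = {1}
A1: add {3} — 3 (Runner) has 3→1.
A2: add {6} — 6 (Runner) has 6→3.
A3 = A2; e.g. 2 (Runner) has no edge into A2. Fixed point.
Runner's attractor = {1, 3, 6}; Keeper avoids the target exactly from the complement.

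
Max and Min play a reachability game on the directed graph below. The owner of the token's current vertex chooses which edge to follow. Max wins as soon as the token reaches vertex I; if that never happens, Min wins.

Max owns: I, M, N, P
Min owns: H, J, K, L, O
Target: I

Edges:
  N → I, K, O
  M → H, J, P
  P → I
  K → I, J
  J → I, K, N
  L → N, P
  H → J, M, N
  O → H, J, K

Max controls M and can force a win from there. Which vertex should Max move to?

P

A0 = {I}
A1: add {N, P} — N (Max) has N→I; P (Max) has P→I.
A2: add {L, M} — L (Min): all of {N, P} already in; M (Max) has M→P.
A3 = A2; e.g. H (Min) can still go to J. Fixed point.
From M, successor P is in the attractor (rank 1); the other successors H, J are not.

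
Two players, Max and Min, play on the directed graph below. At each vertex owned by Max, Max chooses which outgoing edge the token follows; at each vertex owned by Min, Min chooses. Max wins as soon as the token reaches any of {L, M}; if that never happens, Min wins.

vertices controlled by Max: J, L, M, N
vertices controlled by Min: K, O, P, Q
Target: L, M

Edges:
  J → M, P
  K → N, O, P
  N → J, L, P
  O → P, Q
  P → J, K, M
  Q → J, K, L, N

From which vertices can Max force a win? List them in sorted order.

A0 = {L, M}
A1: add {J, N} — J (Max) has J→M; N (Max) has N→L.
A2 = A1; e.g. K (Min) can still go to O. Fixed point.
Max's winning region = {J, L, M, N}.

J, L, M, N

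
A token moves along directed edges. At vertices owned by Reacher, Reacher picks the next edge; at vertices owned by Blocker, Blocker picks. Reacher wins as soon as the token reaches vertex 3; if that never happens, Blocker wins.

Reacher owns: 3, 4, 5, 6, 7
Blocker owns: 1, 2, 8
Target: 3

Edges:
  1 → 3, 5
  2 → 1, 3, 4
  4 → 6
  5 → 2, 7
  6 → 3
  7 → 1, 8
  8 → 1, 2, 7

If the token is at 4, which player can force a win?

Reacher

A0 = {3}
A1: add {6} — 6 (Reacher) has 6→3.
A2: add {4} — 4 (Reacher) has 4→6.
A3 = A2; e.g. 1 (Blocker) can still go to 5. Fixed point.
4 ∈ A2, so Reacher can force the target.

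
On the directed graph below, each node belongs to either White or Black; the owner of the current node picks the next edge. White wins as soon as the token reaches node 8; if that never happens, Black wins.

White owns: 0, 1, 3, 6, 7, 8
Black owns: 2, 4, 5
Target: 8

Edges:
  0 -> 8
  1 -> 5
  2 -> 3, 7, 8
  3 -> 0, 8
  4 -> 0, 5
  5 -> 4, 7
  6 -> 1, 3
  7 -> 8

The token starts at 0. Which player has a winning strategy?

White

A0 = {8}
A1: add {0, 3, 7} — 0 (White) has 0→8; 3 (White) has 3→8; 7 (White) has 7→8.
0 ∈ A1, so White can force the target.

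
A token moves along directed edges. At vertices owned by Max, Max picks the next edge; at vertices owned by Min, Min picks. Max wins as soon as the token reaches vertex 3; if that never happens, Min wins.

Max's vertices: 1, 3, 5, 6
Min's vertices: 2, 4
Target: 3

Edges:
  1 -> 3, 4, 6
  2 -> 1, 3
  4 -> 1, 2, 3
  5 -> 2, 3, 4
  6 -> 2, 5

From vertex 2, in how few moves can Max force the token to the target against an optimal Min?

2

A0 = {3}
A1: add {1, 5} — 1 (Max) has 1→3; 5 (Max) has 5→3.
A2: add {2, 6} — 2 (Min): all of {1, 3} already in; 6 (Max) has 6→5.
2 enters the attractor at level 2, so Max can force the target in 2 moves from there.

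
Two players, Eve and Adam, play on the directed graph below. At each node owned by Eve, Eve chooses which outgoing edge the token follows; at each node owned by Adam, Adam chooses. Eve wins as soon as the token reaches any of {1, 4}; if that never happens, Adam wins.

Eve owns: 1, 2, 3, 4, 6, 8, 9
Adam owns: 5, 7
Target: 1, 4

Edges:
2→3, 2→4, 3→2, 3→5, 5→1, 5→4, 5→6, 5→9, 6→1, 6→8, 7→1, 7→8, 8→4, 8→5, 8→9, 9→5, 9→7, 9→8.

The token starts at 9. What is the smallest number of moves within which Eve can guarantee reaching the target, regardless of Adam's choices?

2

A0 = {1, 4}
A1: add {2, 6, 8} — 2 (Eve) has 2→4; 6 (Eve) has 6→1; 8 (Eve) has 8→4.
A2: add {3, 7, 9} — 3 (Eve) has 3→2; 7 (Adam): all of {1, 8} already in; 9 (Eve) has 9→8.
9 enters the attractor at level 2, so Eve can force the target in 2 moves from there.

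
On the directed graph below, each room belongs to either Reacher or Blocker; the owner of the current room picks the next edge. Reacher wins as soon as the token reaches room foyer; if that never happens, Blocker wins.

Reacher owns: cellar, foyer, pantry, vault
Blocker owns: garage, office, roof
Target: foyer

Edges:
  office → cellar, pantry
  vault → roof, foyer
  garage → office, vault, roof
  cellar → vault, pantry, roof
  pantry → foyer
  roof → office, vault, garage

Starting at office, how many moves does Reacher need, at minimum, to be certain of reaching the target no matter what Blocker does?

A0 = {foyer}
A1: add {pantry, vault} — vault (Reacher) has vault→foyer; pantry (Reacher) has pantry→foyer.
A2: add {cellar} — cellar (Reacher) has cellar→vault.
A3: add {office} — office (Blocker): all of {cellar, pantry} already in.
A4 = A3; e.g. garage (Blocker) can still go to roof. Fixed point.
office enters the attractor at level 3, so Reacher can force the target in 3 moves from there.

3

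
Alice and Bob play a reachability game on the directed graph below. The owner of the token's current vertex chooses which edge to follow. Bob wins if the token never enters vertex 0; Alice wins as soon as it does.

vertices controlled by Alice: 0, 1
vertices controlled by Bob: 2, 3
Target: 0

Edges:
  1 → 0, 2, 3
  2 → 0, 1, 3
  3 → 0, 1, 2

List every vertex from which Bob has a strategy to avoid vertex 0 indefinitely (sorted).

A0 = {0}
A1: add {1} — 1 (Alice) has 1→0.
A2 = A1; e.g. 2 (Bob) can still go to 3. Fixed point.
Alice's attractor = {0, 1}; Bob avoids the target exactly from the complement.

2, 3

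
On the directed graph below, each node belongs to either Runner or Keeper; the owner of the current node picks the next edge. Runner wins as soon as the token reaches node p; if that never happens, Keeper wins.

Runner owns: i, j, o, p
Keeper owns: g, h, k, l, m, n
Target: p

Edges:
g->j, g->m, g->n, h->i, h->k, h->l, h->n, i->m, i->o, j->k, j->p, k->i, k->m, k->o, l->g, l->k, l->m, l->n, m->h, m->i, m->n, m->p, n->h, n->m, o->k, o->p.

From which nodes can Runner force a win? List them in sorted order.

i, j, o, p

A0 = {p}
A1: add {j, o} — j (Runner) has j→p; o (Runner) has o→p.
A2: add {i} — i (Runner) has i→o.
A3 = A2; e.g. g (Keeper) can still go to m. Fixed point.
Runner's winning region = {i, j, o, p}.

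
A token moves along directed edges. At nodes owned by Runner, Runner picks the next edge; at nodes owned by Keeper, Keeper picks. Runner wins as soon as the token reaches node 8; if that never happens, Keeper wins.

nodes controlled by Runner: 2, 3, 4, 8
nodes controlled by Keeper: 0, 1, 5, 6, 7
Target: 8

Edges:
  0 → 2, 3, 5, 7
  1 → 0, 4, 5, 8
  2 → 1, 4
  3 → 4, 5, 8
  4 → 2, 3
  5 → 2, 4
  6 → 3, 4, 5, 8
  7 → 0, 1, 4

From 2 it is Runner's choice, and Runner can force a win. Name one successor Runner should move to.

A0 = {8}
A1: add {3} — 3 (Runner) has 3→8.
A2: add {4} — 4 (Runner) has 4→3.
A3: add {2} — 2 (Runner) has 2→4.
A4: add {5} — 5 (Keeper): all of {2, 4} already in.
A5: add {6} — 6 (Keeper): all of {3, 4, 5, 8} already in.
A6 = A5; e.g. 0 (Keeper) can still go to 7. Fixed point.
From 2, successor 4 is in the attractor (rank 2); the other successor 1 is not.

4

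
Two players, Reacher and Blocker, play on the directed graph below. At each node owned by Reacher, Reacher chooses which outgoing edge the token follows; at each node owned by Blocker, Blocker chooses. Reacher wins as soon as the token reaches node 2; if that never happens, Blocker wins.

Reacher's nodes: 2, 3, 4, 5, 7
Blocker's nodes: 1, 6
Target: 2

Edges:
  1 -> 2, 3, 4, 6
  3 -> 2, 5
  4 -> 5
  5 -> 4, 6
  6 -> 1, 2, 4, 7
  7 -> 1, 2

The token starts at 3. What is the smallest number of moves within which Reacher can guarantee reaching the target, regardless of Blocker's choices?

1

A0 = {2}
A1: add {3, 7} — 3 (Reacher) has 3→2; 7 (Reacher) has 7→2.
A2 = A1; e.g. 1 (Blocker) can still go to 4. Fixed point.
3 enters the attractor at level 1, so Reacher can force the target in 1 move from there.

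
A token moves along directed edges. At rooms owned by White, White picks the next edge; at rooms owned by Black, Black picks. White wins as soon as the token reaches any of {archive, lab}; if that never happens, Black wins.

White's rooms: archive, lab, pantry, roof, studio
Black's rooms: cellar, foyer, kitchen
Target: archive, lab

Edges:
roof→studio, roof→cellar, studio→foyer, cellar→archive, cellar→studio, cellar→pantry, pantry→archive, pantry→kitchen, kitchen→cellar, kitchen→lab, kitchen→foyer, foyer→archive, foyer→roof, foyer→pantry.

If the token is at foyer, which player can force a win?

A0 = {archive, lab}
A1: add {pantry} — pantry (White) has pantry→archive.
A2 = A1; e.g. roof (White) has no edge into A1. Fixed point.
foyer never enters the attractor, so Black can avoid the target forever.

Black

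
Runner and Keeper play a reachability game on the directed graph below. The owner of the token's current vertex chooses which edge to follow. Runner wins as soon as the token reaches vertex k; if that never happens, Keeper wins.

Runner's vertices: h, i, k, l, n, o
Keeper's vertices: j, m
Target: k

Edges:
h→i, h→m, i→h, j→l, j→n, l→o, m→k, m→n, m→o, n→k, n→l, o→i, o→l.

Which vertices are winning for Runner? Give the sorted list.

A0 = {k}
A1: add {n} — n (Runner) has n→k.
A2 = A1; e.g. h (Runner) has no edge into A1. Fixed point.
Runner's winning region = {k, n}.

k, n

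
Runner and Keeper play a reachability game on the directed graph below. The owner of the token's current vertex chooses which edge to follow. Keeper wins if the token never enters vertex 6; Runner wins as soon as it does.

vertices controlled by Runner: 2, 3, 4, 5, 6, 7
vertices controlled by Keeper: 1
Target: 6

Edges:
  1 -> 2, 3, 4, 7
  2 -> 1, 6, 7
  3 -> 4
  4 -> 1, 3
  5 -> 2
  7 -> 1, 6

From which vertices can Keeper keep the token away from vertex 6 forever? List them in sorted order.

1, 3, 4

A0 = {6}
A1: add {2, 7} — 2 (Runner) has 2→6; 7 (Runner) has 7→6.
A2: add {5} — 5 (Runner) has 5→2.
A3 = A2; e.g. 1 (Keeper) can still go to 3. Fixed point.
Runner's attractor = {2, 5, 6, 7}; Keeper avoids the target exactly from the complement.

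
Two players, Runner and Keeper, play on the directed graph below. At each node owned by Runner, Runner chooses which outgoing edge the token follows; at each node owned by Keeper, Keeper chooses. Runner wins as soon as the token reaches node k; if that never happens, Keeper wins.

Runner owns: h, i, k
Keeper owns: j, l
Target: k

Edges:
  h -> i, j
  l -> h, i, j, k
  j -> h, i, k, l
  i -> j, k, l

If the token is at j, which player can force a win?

Keeper

A0 = {k}
A1: add {i} — i (Runner) has i→k.
A2: add {h} — h (Runner) has h→i.
A3 = A2; e.g. j (Keeper) can still go to l. Fixed point.
j never enters the attractor, so Keeper can avoid the target forever.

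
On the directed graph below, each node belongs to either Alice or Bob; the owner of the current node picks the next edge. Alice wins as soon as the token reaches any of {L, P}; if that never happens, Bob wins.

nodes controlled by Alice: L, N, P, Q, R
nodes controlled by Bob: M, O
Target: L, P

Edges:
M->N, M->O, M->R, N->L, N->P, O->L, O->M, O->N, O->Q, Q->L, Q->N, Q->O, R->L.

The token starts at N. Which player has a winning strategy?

A0 = {L, P}
A1: add {N, Q, R} — N (Alice) has N→L; Q (Alice) has Q→L; R (Alice) has R→L.
A2 = A1; e.g. M (Bob) can still go to O. Fixed point.
N ∈ A1, so Alice can force the target.

Alice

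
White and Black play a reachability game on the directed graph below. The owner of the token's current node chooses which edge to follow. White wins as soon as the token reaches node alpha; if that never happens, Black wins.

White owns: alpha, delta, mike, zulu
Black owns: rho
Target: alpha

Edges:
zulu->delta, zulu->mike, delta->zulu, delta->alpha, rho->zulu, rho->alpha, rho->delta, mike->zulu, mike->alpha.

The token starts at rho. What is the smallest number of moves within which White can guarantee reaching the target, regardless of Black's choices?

3

A0 = {alpha}
A1: add {delta, mike} — delta (White) has delta→alpha; mike (White) has mike→alpha.
A2: add {zulu} — zulu (White) has zulu→delta.
A3: add {rho} — rho (Black): all of {zulu, alpha, delta} already in.
A3 = all vertices. Fixed point.
rho enters the attractor at level 3, so White can force the target in 3 moves from there.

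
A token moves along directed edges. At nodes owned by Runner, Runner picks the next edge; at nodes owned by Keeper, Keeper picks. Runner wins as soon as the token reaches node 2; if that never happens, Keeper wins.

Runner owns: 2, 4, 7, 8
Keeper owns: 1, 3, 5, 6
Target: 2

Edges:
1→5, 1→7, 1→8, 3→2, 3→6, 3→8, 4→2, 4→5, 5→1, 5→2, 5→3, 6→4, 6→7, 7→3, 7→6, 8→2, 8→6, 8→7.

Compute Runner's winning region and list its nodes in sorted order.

A0 = {2}
A1: add {4, 8} — 4 (Runner) has 4→2; 8 (Runner) has 8→2.
A2 = A1; e.g. 1 (Keeper) can still go to 5. Fixed point.
Runner's winning region = {2, 4, 8}.

2, 4, 8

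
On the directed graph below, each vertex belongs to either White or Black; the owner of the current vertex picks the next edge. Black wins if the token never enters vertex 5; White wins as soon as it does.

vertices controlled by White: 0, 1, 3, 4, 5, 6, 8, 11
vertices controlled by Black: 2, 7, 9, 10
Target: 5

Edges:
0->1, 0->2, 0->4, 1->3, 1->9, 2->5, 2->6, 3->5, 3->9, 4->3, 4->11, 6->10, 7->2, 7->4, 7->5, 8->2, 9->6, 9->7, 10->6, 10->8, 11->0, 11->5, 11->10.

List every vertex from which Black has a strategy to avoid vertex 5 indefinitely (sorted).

2, 6, 7, 8, 9, 10

A0 = {5}
A1: add {3, 11} — 3 (White) has 3→5; 11 (White) has 11→5.
A2: add {1, 4} — 1 (White) has 1→3; 4 (White) has 4→3.
A3: add {0} — 0 (White) has 0→1.
A4 = A3; e.g. 2 (Black) can still go to 6. Fixed point.
White's attractor = {0, 1, 3, 4, 5, 11}; Black avoids the target exactly from the complement.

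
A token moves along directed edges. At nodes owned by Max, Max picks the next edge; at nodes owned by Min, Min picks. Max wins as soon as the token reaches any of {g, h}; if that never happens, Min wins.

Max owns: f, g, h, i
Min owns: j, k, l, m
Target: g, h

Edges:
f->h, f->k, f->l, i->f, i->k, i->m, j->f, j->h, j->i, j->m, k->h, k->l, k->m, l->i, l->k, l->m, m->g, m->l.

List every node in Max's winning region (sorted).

A0 = {g, h}
A1: add {f} — f (Max) has f→h.
A2: add {i} — i (Max) has i→f.
A3 = A2; e.g. j (Min) can still go to m. Fixed point.
Max's winning region = {f, g, h, i}.

f, g, h, i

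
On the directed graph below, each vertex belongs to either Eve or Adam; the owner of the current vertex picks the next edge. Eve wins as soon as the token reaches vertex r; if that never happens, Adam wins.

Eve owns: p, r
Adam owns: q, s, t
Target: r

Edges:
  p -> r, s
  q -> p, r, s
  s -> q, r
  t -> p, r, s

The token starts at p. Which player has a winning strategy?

A0 = {r}
A1: add {p} — p (Eve) has p→r.
A2 = A1; e.g. q (Adam) can still go to s. Fixed point.
p ∈ A1, so Eve can force the target.

Eve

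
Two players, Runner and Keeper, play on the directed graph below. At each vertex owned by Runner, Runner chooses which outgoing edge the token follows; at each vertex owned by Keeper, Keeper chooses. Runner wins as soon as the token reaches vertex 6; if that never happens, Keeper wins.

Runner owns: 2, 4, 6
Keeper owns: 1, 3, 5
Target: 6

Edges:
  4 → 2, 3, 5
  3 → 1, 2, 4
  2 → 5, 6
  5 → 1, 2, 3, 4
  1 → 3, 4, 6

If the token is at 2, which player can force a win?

A0 = {6}
A1: add {2} — 2 (Runner) has 2→6.
2 ∈ A1, so Runner can force the target.

Runner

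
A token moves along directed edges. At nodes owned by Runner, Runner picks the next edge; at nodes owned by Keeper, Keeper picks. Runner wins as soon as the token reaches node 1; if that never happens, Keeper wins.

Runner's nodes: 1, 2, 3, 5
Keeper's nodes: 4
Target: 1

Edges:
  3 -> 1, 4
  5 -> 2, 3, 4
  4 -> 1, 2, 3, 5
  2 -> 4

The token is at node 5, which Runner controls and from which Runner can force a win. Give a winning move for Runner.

3

A0 = {1}
A1: add {3} — 3 (Runner) has 3→1.
A2: add {5} — 5 (Runner) has 5→3.
A3 = A2; e.g. 2 (Runner) has no edge into A2. Fixed point.
From 5, successor 3 is in the attractor (rank 1); the other successors 2, 4 are not.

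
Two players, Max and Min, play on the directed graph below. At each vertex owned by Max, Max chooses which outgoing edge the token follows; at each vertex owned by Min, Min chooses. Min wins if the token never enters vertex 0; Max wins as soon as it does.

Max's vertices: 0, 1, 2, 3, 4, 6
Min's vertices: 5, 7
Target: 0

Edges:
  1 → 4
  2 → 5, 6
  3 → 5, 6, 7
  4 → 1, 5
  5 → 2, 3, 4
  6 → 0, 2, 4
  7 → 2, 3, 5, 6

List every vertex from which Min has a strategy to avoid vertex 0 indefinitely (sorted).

A0 = {0}
A1: add {6} — 6 (Max) has 6→0.
A2: add {2, 3} — 2 (Max) has 2→6; 3 (Max) has 3→6.
A3 = A2; e.g. 1 (Max) has no edge into A2. Fixed point.
Max's attractor = {0, 2, 3, 6}; Min avoids the target exactly from the complement.

1, 4, 5, 7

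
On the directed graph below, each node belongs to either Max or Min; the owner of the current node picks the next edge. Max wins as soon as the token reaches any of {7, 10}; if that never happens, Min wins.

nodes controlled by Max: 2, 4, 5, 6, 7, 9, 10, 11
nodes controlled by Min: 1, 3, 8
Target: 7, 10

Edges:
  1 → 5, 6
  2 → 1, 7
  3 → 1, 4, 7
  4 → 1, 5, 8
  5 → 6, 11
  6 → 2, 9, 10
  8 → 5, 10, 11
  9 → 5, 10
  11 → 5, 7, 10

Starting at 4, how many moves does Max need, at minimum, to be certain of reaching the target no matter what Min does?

3

A0 = {7, 10}
A1: add {2, 6, 9, 11} — 2 (Max) has 2→7; 6 (Max) has 6→10; 9 (Max) has 9→10; 11 (Max) has 11→7.
A2: add {5} — 5 (Max) has 5→6.
A3: add {1, 4, 8} — 1 (Min): all of {5, 6} already in; 4 (Max) has 4→5; 8 (Min): all of {5, 10, 11} already in.
4 enters the attractor at level 3, so Max can force the target in 3 moves from there.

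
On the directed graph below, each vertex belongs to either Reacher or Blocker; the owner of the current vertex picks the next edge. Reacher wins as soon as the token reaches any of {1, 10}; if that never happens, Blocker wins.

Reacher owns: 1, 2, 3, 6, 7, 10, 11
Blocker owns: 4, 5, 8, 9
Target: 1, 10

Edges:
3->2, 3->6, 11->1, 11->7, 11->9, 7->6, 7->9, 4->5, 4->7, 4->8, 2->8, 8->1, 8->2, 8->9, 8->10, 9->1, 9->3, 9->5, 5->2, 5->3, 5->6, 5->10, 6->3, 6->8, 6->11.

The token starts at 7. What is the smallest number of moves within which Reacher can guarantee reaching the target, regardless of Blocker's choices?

3

A0 = {1, 10}
A1: add {11} — 11 (Reacher) has 11→1.
A2: add {6} — 6 (Reacher) has 6→11.
A3: add {3, 7} — 3 (Reacher) has 3→6; 7 (Reacher) has 7→6.
A4 = A3; e.g. 2 (Reacher) has no edge into A3. Fixed point.
7 enters the attractor at level 3, so Reacher can force the target in 3 moves from there.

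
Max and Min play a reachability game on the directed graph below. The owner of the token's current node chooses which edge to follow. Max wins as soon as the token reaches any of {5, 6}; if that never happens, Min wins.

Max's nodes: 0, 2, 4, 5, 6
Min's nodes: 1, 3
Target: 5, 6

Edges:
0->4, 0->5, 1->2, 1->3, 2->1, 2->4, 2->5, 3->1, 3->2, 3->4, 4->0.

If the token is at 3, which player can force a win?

Min

A0 = {5, 6}
A1: add {0, 2} — 0 (Max) has 0→5; 2 (Max) has 2→5.
A2: add {4} — 4 (Max) has 4→0.
A3 = A2; e.g. 1 (Min) can still go to 3. Fixed point.
3 never enters the attractor, so Min can avoid the target forever.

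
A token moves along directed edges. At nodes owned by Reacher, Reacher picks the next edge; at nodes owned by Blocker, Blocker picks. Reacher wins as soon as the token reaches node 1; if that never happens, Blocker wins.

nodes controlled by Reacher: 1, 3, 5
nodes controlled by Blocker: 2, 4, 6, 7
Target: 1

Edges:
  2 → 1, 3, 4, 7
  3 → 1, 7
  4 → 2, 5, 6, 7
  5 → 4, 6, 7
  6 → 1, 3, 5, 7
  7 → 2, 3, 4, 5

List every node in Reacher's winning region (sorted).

1, 3

A0 = {1}
A1: add {3} — 3 (Reacher) has 3→1.
A2 = A1; e.g. 2 (Blocker) can still go to 4. Fixed point.
Reacher's winning region = {1, 3}.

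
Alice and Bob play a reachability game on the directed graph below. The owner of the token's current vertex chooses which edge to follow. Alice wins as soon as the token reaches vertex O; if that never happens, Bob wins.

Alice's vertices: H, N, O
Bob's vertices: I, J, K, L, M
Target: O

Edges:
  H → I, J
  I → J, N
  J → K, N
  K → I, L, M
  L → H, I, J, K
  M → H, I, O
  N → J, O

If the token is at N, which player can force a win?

Alice

A0 = {O}
A1: add {N} — N (Alice) has N→O.
A2 = A1; e.g. H (Alice) has no edge into A1. Fixed point.
N ∈ A1, so Alice can force the target.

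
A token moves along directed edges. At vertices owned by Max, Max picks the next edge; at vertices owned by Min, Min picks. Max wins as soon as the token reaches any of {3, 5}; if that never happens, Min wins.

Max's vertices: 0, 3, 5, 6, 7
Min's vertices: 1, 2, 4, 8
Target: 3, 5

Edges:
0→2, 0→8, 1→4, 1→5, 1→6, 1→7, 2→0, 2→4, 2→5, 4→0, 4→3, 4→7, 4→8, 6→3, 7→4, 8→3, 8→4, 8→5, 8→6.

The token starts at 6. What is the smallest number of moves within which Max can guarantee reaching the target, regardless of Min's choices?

A0 = {3, 5}
A1: add {6} — 6 (Max) has 6→3.
A2 = A1; e.g. 0 (Max) has no edge into A1. Fixed point.
6 enters the attractor at level 1, so Max can force the target in 1 move from there.

1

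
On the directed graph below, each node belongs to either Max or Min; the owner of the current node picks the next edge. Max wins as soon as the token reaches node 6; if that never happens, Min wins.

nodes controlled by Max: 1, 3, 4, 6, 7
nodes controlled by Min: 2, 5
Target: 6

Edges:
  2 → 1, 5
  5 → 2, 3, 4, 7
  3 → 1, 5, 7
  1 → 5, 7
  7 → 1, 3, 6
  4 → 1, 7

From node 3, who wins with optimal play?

A0 = {6}
A1: add {7} — 7 (Max) has 7→6.
A2: add {1, 3, 4} — 1 (Max) has 1→7; 3 (Max) has 3→7; 4 (Max) has 4→7.
A3 = A2; e.g. 2 (Min) can still go to 5. Fixed point.
3 ∈ A2, so Max can force the target.

Max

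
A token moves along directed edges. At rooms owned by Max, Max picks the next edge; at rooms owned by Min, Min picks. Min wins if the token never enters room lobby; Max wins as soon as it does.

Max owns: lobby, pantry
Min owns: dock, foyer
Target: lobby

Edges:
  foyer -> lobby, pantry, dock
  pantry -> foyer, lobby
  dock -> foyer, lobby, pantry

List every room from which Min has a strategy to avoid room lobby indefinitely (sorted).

dock, foyer

A0 = {lobby}
A1: add {pantry} — pantry (Max) has pantry→lobby.
A2 = A1; e.g. foyer (Min) can still go to dock. Fixed point.
Max's attractor = {lobby, pantry}; Min avoids the target exactly from the complement.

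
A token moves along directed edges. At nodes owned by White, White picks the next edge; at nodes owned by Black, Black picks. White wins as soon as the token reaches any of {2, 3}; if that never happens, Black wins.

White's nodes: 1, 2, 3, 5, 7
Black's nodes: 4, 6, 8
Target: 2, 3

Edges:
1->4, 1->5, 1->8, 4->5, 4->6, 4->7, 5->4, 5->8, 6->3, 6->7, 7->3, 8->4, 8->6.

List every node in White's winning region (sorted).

A0 = {2, 3}
A1: add {7} — 7 (White) has 7→3.
A2: add {6} — 6 (Black): all of {3, 7} already in.
A3 = A2; e.g. 1 (White) has no edge into A2. Fixed point.
White's winning region = {2, 3, 6, 7}.

2, 3, 6, 7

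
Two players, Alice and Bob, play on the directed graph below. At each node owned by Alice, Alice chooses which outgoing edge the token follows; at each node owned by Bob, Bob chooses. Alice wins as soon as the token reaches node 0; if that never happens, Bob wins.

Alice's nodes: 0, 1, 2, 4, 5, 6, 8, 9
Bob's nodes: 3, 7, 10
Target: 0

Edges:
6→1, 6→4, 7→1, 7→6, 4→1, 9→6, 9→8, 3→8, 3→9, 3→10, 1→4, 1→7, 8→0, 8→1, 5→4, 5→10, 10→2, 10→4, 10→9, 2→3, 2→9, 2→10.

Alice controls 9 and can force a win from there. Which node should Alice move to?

A0 = {0}
A1: add {8} — 8 (Alice) has 8→0.
A2: add {9} — 9 (Alice) has 9→8.
A3: add {2} — 2 (Alice) has 2→9.
A4 = A3; e.g. 1 (Alice) has no edge into A3. Fixed point.
From 9, successor 8 is in the attractor (rank 1); the other successor 6 is not.

8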